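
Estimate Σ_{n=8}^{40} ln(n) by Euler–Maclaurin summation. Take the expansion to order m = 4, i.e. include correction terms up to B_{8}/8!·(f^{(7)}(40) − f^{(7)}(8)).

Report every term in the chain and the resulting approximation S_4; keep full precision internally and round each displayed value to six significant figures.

S_4 ≈ 101.795

The integral term ∫_8^40 ln(x) dx = 98.9196.
Endpoint term: (f(8) + f(40))/2 = (2.07944 + 3.68888)/2 = 2.88416.
Integral + boundary = 101.804.
Order-1 term: 1/12 · (0.0250000 − 0.125000) = -0.00833333.
After k=1: 101.795.
Order-2 term: −1/720 · (3.12500e-05 − 0.00390625) = 5.38194e-06.
After k=2: 101.795.
Order-3 term: 1/30240 · (2.34375e-07 − 0.000732422) = -2.42125e-08.
After k=3: 101.795.
Order-4 term: −1/1209600 · (4.39453e-09 − 0.000343323) = 2.83828e-10.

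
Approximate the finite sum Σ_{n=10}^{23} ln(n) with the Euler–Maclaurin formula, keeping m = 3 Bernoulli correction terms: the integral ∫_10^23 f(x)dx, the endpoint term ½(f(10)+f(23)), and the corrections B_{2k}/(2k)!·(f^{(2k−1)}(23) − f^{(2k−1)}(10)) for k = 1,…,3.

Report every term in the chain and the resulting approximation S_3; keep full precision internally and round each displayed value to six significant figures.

S_3 ≈ 38.8048

The integral term ∫_10^23 ln(x) dx = 36.0905.
Endpoint term: (f(10) + f(23))/2 = (2.30259 + 3.13549)/2 = 2.71904.
Running total after boundary: 38.8096.
k=1: B_{2}/(2)! × [f^{(1)}(23) − f^{(1)}(10)] = 1/12 × (0.0434783 − 0.100000) = -0.00471014.
Partial sum through k=1: 38.8048.
k=2: B_{4}/(4)! × [f^{(3)}(23) − f^{(3)}(10)] = −1/720 × (0.000164379 − 0.00200000) = 2.54947e-06.
Partial sum through k=2: 38.8048.
k=3: B_{6}/(6)! × [f^{(5)}(23) − f^{(5)}(10)] = 1/30240 × (3.72883e-06 − 0.000240000) = -7.81320e-09.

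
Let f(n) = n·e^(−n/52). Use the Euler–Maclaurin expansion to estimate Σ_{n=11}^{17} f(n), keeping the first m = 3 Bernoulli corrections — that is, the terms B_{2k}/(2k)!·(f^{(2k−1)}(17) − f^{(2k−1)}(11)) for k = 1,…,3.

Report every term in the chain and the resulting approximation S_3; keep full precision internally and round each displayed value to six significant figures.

S_3 ≈ 74.5126

The integral term ∫_11^17 x·e^(−x/52) dx = 63.9443.
Boundary: ½(f(11) + f(17)) = ½(8.90272 + 12.2594) = 10.5810.
So far: 74.5253.
Order-1 term: 1/12 · (0.485382 − 0.638132) = -0.0127292.
After k=1: 74.5126.
Order-2 term: −1/720 · (0.000712892 − 0.000834618) = 1.69064e-07.
After k=2: 74.5126.
Order-3 term: 1/30240 · (4.60902e-07 − 5.30045e-07) = -2.28647e-12.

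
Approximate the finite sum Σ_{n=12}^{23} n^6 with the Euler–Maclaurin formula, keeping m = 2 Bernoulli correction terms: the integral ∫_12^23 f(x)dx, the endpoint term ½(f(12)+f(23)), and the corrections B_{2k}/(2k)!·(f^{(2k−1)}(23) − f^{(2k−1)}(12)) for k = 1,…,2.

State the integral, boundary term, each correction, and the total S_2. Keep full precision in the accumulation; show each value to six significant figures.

∫_12^23 x^6 dx evaluates to 4.81285e+08.
Endpoint term: (f(12) + f(23))/2 = (2.98598e+06 + 1.48036e+08)/2 = 7.55109e+07.
So far: 5.56796e+08.
k=1: B_{2}/(2)! × [f^{(1)}(23) − f^{(1)}(12)] = 1/12 × (3.86181e+07 − 1.49299e+06) = 3.09376e+06.
Partial sum through k=1: 5.59889e+08.
k=2: B_{4}/(4)! × [f^{(3)}(23) − f^{(3)}(12)] = −1/720 × (1.46004e+06 − 207360) = -1739.83.

S_2 ≈ 5.59888e+08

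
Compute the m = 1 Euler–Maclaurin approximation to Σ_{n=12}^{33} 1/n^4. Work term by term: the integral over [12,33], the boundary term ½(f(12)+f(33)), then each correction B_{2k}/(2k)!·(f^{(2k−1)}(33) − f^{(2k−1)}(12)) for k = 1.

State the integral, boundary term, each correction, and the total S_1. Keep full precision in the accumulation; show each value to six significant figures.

Integral: ∫_12^33 1/x^4 dx = 0.000183626.
½[f(12) + f(33)] = ½[4.82253e-05 + 8.43226e-07] = 2.45343e-05.
So far: 0.000208160.
Correction k=1: B_{2}/2! · (f^{(1)}(33) − f^{(1)}(12)) = 1/12 · (-1.02209e-07 − (-1.60751e-05)) = 1.33107e-06.

S_1 ≈ 0.000209491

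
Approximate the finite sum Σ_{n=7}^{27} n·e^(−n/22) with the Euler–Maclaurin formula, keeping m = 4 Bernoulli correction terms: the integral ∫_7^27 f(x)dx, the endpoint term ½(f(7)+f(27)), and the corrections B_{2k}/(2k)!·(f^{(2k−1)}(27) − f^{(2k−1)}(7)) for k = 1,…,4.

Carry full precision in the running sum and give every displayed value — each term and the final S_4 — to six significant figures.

S_4 ≈ 154.630

The integral term ∫_7^27 x·e^(−x/22) dx = 148.174.
Boundary: ½(f(7) + f(27)) = ½(5.09229 + 7.91345) = 6.50287.
Running total after boundary: 154.677.
Order-1 term: 1/12 · (-0.0666116 − 0.496003) = -0.0468845.
After k=1: 154.630.
Order-2 term: −1/720 · (0.00107349 − 0.00403088) = 4.10748e-06.
After k=2: 154.630.
Order-3 term: 1/30240 · (4.72027e-06 − 1.45392e-05) = -3.24699e-10.
After k=3: 154.630.
Order-4 term: −1/1209600 · (1.49227e-08 − 4.28720e-08) = 2.31063e-14.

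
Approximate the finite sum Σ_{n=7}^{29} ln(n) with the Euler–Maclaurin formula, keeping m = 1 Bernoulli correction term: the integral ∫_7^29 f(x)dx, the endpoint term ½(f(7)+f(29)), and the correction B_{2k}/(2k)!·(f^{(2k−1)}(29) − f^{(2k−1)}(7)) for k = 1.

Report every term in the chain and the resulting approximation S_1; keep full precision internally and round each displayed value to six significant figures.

∫_7^29 ln(x) dx evaluates to 62.0302.
½[f(7) + f(29)] = ½[1.94591 + 3.36730] = 2.65660.
Running total after boundary: 64.6868.
k=1: B_{2}/(2)! × [f^{(1)}(29) − f^{(1)}(7)] = 1/12 × (0.0344828 − 0.142857) = -0.00903120.

S_1 ≈ 64.6778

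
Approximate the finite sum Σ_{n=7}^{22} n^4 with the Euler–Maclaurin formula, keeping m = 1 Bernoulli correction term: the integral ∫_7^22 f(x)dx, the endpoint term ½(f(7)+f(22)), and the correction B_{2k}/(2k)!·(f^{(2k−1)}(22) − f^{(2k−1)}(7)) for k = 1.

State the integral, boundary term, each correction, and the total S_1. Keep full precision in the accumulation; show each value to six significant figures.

S_1 ≈ 1.14913e+06

Integral: ∫_7^22 x^4 dx = 1.02736e+06.
½[f(7) + f(22)] = ½[2401.00 + 234256] = 118328.
Integral + boundary = 1.14569e+06.
Correction k=1: B_{2}/2! · (f^{(1)}(22) − f^{(1)}(7)) = 1/12 · (42592.0 − 1372.00) = 3435.00.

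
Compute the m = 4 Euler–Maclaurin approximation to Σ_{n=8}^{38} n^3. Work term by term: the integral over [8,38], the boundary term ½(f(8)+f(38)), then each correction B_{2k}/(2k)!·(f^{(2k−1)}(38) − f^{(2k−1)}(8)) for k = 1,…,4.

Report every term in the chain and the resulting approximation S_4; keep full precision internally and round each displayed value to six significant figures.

∫_8^38 x^3 dx evaluates to 520260.
½[f(8) + f(38)] = ½[512.000 + 54872.0] = 27692.0.
Integral + boundary = 547952.
Correction k=1: B_{2}/2! · (f^{(1)}(38) − f^{(1)}(8)) = 1/12 · (4332.00 − 192.000) = 345.000.
After k=1: 548297.
Correction k=2: B_{4}/4! · (f^{(3)}(38) − f^{(3)}(8)) = −1/720 · (6.00000 − 6.00000) = 0.00000.
After k=2: 548297.
Correction k=3: B_{6}/6! · (f^{(5)}(38) − f^{(5)}(8)) = 1/30240 · (0.00000 − 0.00000) = 0.00000.
After k=3: 548297.
Correction k=4: B_{8}/8! · (f^{(7)}(38) − f^{(7)}(8)) = −1/1209600 · (0.00000 − 0.00000) = 0.00000.

S_4 ≈ 548297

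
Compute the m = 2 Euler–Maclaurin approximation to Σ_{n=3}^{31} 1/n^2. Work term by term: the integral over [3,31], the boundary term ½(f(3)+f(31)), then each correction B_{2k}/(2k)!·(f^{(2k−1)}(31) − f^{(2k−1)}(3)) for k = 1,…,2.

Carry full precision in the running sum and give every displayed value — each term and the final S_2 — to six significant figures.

Integral: ∫_3^31 1/x^2 dx = 0.301075.
Boundary: ½(f(3) + f(31)) = ½(0.111111 + 0.00104058) = 0.0560758.
Integral + boundary = 0.357151.
Order-1 term: 1/12 · (-6.71344e-05 − (-0.0740741)) = 0.00616724.
After k=1: 0.363318.
Order-2 term: −1/720 · (-8.38306e-07 − (-0.0987654)) = -0.000137173.

S_2 ≈ 0.363181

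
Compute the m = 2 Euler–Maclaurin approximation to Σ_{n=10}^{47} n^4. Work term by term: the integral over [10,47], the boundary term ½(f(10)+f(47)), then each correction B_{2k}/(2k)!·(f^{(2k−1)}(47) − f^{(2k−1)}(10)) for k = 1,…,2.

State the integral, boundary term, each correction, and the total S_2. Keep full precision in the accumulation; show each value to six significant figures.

S_2 ≈ 4.83281e+07

Integral: ∫_10^47 x^4 dx = 4.58490e+07.
Boundary: ½(f(10) + f(47)) = ½(10000.0 + 4.87968e+06) = 2.44484e+06.
Running total after boundary: 4.82938e+07.
Order-1 term: 1/12 · (415292 − 4000.00) = 34274.3.
Running total after k=1: 4.83281e+07.
Order-2 term: −1/720 · (1128.00 − 240.000) = -1.23333.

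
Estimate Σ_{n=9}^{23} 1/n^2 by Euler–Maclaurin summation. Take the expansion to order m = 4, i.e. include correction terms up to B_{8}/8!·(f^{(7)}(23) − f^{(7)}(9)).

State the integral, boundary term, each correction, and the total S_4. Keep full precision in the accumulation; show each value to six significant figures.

S_4 ≈ 0.0749652

The integral term ∫_9^23 1/x^2 dx = 0.0676329.
½[f(9) + f(23)] = ½[0.0123457 + 0.00189036] = 0.00711802.
So far: 0.0747509.
k=1: B_{2}/(2)! × [f^{(1)}(23) − f^{(1)}(9)] = 1/12 × (-0.000164379 − (-0.00274348)) = 0.000214925.
Running total after k=1: 0.0749658.
k=2: B_{4}/(4)! × [f^{(3)}(23) − f^{(3)}(9)] = −1/720 × (-3.72883e-06 − (-0.000406442)) = -5.59324e-07.
Running total after k=2: 0.0749652.
k=3: B_{6}/(6)! × [f^{(5)}(23) − f^{(5)}(9)] = 1/30240 × (-2.11465e-07 − (-0.000150534)) = 4.97099e-09.
Running total after k=3: 0.0749652.
k=4: B_{8}/(8)! × [f^{(7)}(23) − f^{(7)}(9)] = −1/1209600 × (-2.23857e-08 − (-0.000104073)) = -8.60207e-11.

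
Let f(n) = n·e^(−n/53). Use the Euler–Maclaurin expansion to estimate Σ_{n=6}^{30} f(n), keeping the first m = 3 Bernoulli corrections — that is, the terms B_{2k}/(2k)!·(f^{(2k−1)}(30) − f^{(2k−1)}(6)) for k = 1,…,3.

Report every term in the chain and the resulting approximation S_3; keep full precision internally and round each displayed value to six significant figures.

S_3 ≈ 305.829

∫_6^30 x·e^(−x/53) dx evaluates to 294.679.
Boundary: ½(f(6) + f(30)) = ½(5.35779 + 17.0331) = 11.1955.
Integral + boundary = 305.875.
k=1: B_{2}/(2)! × [f^{(1)}(30) − f^{(1)}(6)] = 1/12 × (0.246391 − 0.791875) = -0.0454570.
After k=1: 305.829.
k=2: B_{4}/(4)! × [f^{(3)}(30) − f^{(3)}(6)] = −1/720 × (0.000491966 − 0.000917695) = 5.91290e-07.
After k=2: 305.829.
k=3: B_{6}/(6)! × [f^{(5)}(30) − f^{(5)}(6)] = 1/30240 × (3.19052e-07 − 5.53038e-07) = -7.73763e-12.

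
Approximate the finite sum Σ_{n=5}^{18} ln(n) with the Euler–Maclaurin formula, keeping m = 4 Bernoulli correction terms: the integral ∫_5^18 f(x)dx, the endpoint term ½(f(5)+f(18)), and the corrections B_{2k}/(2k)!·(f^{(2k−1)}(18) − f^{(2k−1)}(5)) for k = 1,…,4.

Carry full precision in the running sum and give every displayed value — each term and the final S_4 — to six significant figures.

The integral term ∫_5^18 ln(x) dx = 30.9795.
Endpoint term: (f(5) + f(18))/2 = (1.60944 + 2.89037)/2 = 2.24990.
Integral + boundary = 33.2294.
Order-1 term: 1/12 · (0.0555556 − 0.200000) = -0.0120370.
Partial sum through k=1: 33.2174.
Order-2 term: −1/720 · (0.000342936 − 0.0160000) = 2.17459e-05.
Partial sum through k=2: 33.2174.
Order-3 term: 1/30240 · (1.27013e-05 − 0.00768000) = -2.53548e-07.
Partial sum through k=3: 33.2174.
Order-4 term: −1/1209600 · (1.17605e-06 − 0.00921600) = 7.61808e-09.

S_4 ≈ 33.2174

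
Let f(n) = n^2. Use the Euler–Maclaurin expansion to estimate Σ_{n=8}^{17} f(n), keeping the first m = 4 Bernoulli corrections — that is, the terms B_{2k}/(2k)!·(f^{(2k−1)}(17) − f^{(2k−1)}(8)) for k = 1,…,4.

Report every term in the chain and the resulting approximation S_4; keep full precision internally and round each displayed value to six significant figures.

S_4 ≈ 1645.00

Integral: ∫_8^17 x^2 dx = 1467.00.
½[f(8) + f(17)] = ½[64.0000 + 289.000] = 176.500.
Integral + boundary = 1643.50.
Order-1 term: 1/12 · (34.0000 − 16.0000) = 1.50000.
Partial sum through k=1: 1645.00.
Order-2 term: −1/720 · (0.00000 − 0.00000) = 0.00000.
Partial sum through k=2: 1645.00.
Order-3 term: 1/30240 · (0.00000 − 0.00000) = 0.00000.
Partial sum through k=3: 1645.00.
Order-4 term: −1/1209600 · (0.00000 − 0.00000) = 0.00000.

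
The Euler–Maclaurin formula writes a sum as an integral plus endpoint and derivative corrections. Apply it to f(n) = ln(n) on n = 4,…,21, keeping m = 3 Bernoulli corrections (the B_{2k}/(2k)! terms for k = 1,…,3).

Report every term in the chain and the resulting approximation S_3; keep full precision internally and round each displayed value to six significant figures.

Integral: ∫_4^21 ln(x) dx = 41.3898.
Endpoint term: (f(4) + f(21))/2 = (1.38629 + 3.04452)/2 = 2.21541.
Running total after boundary: 43.6052.
Correction k=1: B_{2}/2! · (f^{(1)}(21) − f^{(1)}(4)) = 1/12 · (0.0476190 − 0.250000) = -0.0168651.
After k=1: 43.5883.
Correction k=2: B_{4}/4! · (f^{(3)}(21) − f^{(3)}(4)) = −1/720 · (0.000215959 − 0.0312500) = 4.31028e-05.
After k=2: 43.5884.
Correction k=3: B_{6}/6! · (f^{(5)}(21) − f^{(5)}(4)) = 1/30240 · (5.87645e-06 − 0.0234375) = -7.74855e-07.

S_3 ≈ 43.5884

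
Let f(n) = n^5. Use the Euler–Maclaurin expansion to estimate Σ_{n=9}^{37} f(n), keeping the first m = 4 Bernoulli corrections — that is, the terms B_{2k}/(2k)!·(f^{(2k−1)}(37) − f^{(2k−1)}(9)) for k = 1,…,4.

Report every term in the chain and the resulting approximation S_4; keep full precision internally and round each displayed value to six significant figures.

∫_9^37 x^5 dx evaluates to 4.27532e+08.
Boundary: ½(f(9) + f(37)) = ½(59049.0 + 6.93440e+07) = 3.47015e+07.
So far: 4.62234e+08.
k=1: B_{2}/(2)! × [f^{(1)}(37) − f^{(1)}(9)] = 1/12 × (9.37080e+06 − 32805.0) = 778167.
After k=1: 4.63012e+08.
k=2: B_{4}/(4)! × [f^{(3)}(37) − f^{(3)}(9)] = −1/720 × (82140.0 − 4860.00) = -107.333.
After k=2: 4.63012e+08.
k=3: B_{6}/(6)! × [f^{(5)}(37) − f^{(5)}(9)] = 1/30240 × (120.000 − 120.000) = 0.00000.
After k=3: 4.63012e+08.
k=4: B_{8}/(8)! × [f^{(7)}(37) − f^{(7)}(9)] = −1/1209600 × (0.00000 − 0.00000) = 0.00000.

S_4 ≈ 4.63012e+08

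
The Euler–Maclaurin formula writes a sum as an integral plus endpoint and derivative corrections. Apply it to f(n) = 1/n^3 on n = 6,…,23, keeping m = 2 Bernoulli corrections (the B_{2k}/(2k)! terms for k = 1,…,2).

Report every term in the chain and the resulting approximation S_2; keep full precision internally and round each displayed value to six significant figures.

The integral term ∫_6^23 1/x^3 dx = 0.0129437.
Boundary: ½(f(6) + f(23)) = ½(0.00462963 + 8.21895e-05) = 0.00235591.
Running total after boundary: 0.0152996.
Correction k=1: B_{2}/2! · (f^{(1)}(23) − f^{(1)}(6)) = 1/12 · (-1.07204e-05 − (-0.00231481)) = 0.000192008.
Running total after k=1: 0.0154916.
Correction k=2: B_{4}/4! · (f^{(3)}(23) − f^{(3)}(6)) = −1/720 · (-4.05307e-07 − (-0.00128601)) = -1.78556e-06.

S_2 ≈ 0.0154898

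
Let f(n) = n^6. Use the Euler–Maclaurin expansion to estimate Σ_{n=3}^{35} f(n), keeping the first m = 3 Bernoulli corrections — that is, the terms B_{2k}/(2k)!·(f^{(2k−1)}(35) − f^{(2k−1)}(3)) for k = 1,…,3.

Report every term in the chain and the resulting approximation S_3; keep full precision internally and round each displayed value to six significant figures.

The integral term ∫_3^35 x^6 dx = 9.19133e+09.
Boundary: ½(f(3) + f(35)) = ½(729.000 + 1.83827e+09) = 9.19133e+08.
So far: 1.01105e+10.
Order-1 term: 1/12 · (3.15131e+08 − 1458.00) = 2.62608e+07.
After k=1: 1.01367e+10.
Order-2 term: −1/720 · (5.14500e+06 − 3240.00) = -7141.33.
After k=2: 1.01367e+10.
Order-3 term: 1/30240 · (25200.0 − 2160.00) = 0.761905.

S_3 ≈ 1.01367e+10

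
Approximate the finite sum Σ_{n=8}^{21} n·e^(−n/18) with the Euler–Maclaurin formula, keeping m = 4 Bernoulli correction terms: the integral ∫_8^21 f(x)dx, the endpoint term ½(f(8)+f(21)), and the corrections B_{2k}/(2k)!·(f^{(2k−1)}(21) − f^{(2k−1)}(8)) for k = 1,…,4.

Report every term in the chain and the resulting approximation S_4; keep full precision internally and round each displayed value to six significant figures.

∫_8^21 x·e^(−x/18) dx evaluates to 81.4674.
Endpoint term: (f(8) + f(21))/2 = (5.12944 + 6.53947)/2 = 5.83446.
Running total after boundary: 87.3018.
Order-1 term: 1/12 · (-0.0519005 − 0.356211) = -0.0340093.
Partial sum through k=1: 87.2678.
Order-2 term: −1/720 · (0.00176206 − 0.00505732) = 4.57676e-06.
Partial sum through k=2: 87.2678.
Order-3 term: 1/30240 · (1.13713e-05 − 2.78248e-05) = -5.44097e-10.
Partial sum through k=3: 87.2678.
Order-4 term: −1/1209600 · (5.34078e-08 − 1.23582e-07) = 5.80142e-14.

S_4 ≈ 87.2678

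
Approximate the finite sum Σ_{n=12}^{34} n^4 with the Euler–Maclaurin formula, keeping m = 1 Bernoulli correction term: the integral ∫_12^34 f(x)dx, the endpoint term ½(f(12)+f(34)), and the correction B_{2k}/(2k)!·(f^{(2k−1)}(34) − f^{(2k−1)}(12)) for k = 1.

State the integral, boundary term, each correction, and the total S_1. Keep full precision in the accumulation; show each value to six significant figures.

S_1 ≈ 9.72838e+06

∫_12^34 x^4 dx evaluates to 9.03732e+06.
Endpoint term: (f(12) + f(34))/2 = (20736.0 + 1.33634e+06)/2 = 678536.
Running total after boundary: 9.71585e+06.
Correction k=1: B_{2}/2! · (f^{(1)}(34) − f^{(1)}(12)) = 1/12 · (157216 − 6912.00) = 12525.3.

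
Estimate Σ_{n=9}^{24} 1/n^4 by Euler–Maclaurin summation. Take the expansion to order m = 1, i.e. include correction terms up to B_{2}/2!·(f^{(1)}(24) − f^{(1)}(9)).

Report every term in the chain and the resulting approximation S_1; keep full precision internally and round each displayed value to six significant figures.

S_1 ≈ 0.000516453

∫_9^24 1/x^4 dx evaluates to 0.000433135.
Endpoint term: (f(9) + f(24))/2 = (0.000152416 + 3.01408e-06)/2 = 7.77149e-05.
So far: 0.000510850.
Correction k=1: B_{2}/2! · (f^{(1)}(24) − f^{(1)}(9)) = 1/12 · (-5.02347e-07 − (-6.77404e-05)) = 5.60317e-06.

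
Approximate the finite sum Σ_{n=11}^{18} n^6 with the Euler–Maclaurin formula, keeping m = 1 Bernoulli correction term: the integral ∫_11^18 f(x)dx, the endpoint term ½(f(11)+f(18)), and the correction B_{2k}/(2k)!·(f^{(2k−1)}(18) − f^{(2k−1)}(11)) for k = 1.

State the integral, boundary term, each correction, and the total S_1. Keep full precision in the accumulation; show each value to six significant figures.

S_1 ≈ 1.03432e+08

Integral: ∫_11^18 x^6 dx = 8.46761e+07.
Boundary: ½(f(11) + f(18)) = ½(1.77156e+06 + 3.40122e+07) = 1.78919e+07.
Integral + boundary = 1.02568e+08.
Correction k=1: B_{2}/2! · (f^{(1)}(18) − f^{(1)}(11)) = 1/12 · (1.13374e+07 − 966306) = 864258.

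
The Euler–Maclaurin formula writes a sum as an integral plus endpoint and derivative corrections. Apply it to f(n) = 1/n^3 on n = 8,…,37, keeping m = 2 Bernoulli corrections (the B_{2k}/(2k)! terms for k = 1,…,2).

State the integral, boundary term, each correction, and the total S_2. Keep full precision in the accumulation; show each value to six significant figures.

S_2 ≈ 0.00849429

The integral term ∫_8^37 1/x^3 dx = 0.00744727.
Boundary: ½(f(8) + f(37)) = ½(0.00195312 + 1.97422e-05) = 0.000986434.
Integral + boundary = 0.00843370.
Correction k=1: B_{2}/2! · (f^{(1)}(37) − f^{(1)}(8)) = 1/12 · (-1.60072e-06 − (-0.000732422)) = 6.09018e-05.
Running total after k=1: 0.00849461.
Correction k=2: B_{4}/4! · (f^{(3)}(37) − f^{(3)}(8)) = −1/720 · (-2.33852e-08 − (-0.000228882)) = -3.17859e-07.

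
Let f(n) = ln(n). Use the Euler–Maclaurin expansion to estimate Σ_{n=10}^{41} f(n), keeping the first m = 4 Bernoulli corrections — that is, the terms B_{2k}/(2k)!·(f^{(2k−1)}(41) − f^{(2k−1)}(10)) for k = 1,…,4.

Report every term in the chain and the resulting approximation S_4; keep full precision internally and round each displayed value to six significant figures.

S_4 ≈ 101.232

∫_10^41 ln(x) dx evaluates to 98.2306.
Endpoint term: (f(10) + f(41))/2 = (2.30259 + 3.71357)/2 = 3.00808.
Running total after boundary: 101.239.
k=1: B_{2}/(2)! × [f^{(1)}(41) − f^{(1)}(10)] = 1/12 × (0.0243902 − 0.100000) = -0.00630081.
After k=1: 101.232.
k=2: B_{4}/(4)! × [f^{(3)}(41) − f^{(3)}(10)] = −1/720 × (2.90187e-05 − 0.00200000) = 2.73747e-06.
After k=2: 101.232.
k=3: B_{6}/(6)! × [f^{(5)}(41) − f^{(5)}(10)] = 1/30240 × (2.07153e-07 − 0.000240000) = -7.92966e-09.
After k=3: 101.232.
k=4: B_{8}/(8)! × [f^{(7)}(41) − f^{(7)}(10)] = −1/1209600 × (3.69697e-09 − 7.20000e-05) = 5.95208e-11.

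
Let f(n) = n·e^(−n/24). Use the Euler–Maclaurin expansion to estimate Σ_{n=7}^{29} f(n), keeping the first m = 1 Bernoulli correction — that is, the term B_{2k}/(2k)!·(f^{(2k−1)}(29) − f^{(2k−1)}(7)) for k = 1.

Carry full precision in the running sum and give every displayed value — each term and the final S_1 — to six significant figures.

∫_7^29 x·e^(−x/24) dx evaluates to 175.841.
Endpoint term: (f(7) + f(29))/2 = (5.22912 + 8.66215)/2 = 6.94563.
Running total after boundary: 182.787.
Correction k=1: B_{2}/2! · (f^{(1)}(29) − f^{(1)}(7)) = 1/12 · (-0.0622281 − 0.529137) = -0.0492805.

S_1 ≈ 182.738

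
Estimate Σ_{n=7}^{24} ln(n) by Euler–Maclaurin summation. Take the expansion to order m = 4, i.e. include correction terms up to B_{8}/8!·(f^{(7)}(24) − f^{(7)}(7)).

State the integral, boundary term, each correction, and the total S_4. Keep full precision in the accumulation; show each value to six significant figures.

S_4 ≈ 48.2055

Integral: ∫_7^24 ln(x) dx = 45.6519.
½[f(7) + f(24)] = ½[1.94591 + 3.17805] = 2.56198.
So far: 48.2139.
Order-1 term: 1/12 · (0.0416667 − 0.142857) = -0.00843254.
Running total after k=1: 48.2055.
Order-2 term: −1/720 · (0.000144676 − 0.00583090) = 7.89754e-06.
Running total after k=2: 48.2055.
Order-3 term: 1/30240 · (3.01408e-06 − 0.00142798) = -4.71218e-08.
Running total after k=3: 48.2055.
Order-4 term: −1/1209600 · (1.56983e-07 − 0.000874271) = 7.22647e-10.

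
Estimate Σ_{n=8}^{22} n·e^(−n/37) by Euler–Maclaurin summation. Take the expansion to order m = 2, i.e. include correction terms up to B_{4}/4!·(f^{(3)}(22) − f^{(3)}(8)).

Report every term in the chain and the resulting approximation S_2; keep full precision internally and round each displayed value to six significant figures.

Integral: ∫_8^22 x·e^(−x/37) dx = 136.710.
½[f(8) + f(22)] = ½[6.44449 + 12.1393] = 9.29189.
Integral + boundary = 146.002.
k=1: B_{2}/(2)! × [f^{(1)}(22) − f^{(1)}(8)] = 1/12 × (0.223697 − 0.631386) = -0.0339741.
Partial sum through k=1: 145.968.
k=2: B_{4}/(4)! × [f^{(3)}(22) − f^{(3)}(8)] = −1/720 × (0.000969518 − 0.00163806) = 9.28535e-07.

S_2 ≈ 145.968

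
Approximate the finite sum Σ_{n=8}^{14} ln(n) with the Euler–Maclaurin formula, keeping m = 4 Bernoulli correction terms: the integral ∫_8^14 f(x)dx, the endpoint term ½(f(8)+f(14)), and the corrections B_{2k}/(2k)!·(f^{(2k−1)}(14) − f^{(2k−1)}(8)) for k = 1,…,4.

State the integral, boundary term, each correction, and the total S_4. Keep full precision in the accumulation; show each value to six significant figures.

S_4 ≈ 16.6661

The integral term ∫_8^14 ln(x) dx = 14.3113.
½[f(8) + f(14)] = ½[2.07944 + 2.63906] = 2.35925.
So far: 16.6705.
k=1: B_{2}/(2)! × [f^{(1)}(14) − f^{(1)}(8)] = 1/12 × (0.0714286 − 0.125000) = -0.00446429.
Running total after k=1: 16.6661.
k=2: B_{4}/(4)! × [f^{(3)}(14) − f^{(3)}(8)] = −1/720 × (0.000728863 − 0.00390625) = 4.41304e-06.
Running total after k=2: 16.6661.
k=3: B_{6}/(6)! × [f^{(5)}(14) − f^{(5)}(8)] = 1/30240 × (4.46243e-05 − 0.000732422) = -2.27446e-08.
Running total after k=3: 16.6661.
k=4: B_{8}/(8)! × [f^{(7)}(14) − f^{(7)}(8)] = −1/1209600 × (6.83024e-06 − 0.000343323) = 2.78185e-10.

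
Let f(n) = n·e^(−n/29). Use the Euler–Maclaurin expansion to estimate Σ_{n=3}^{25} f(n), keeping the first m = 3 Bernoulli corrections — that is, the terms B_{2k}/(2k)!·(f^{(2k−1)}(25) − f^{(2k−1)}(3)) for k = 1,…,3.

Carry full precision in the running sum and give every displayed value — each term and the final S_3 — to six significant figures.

∫_3^25 x·e^(−x/29) dx evaluates to 175.496.
Endpoint term: (f(3) + f(25))/2 = (2.70517 + 10.5572)/2 = 6.63118.
Running total after boundary: 182.128.
Order-1 term: 1/12 · (0.0582465 − 0.808441) = -0.0625162.
Running total after k=1: 182.065.
Order-2 term: −1/720 · (0.00107351 − 0.00310569) = 2.82247e-06.
Running total after k=2: 182.065.
Order-3 term: 1/30240 · (2.47058e-06 − 6.24268e-06) = -1.24739e-10.

S_3 ≈ 182.065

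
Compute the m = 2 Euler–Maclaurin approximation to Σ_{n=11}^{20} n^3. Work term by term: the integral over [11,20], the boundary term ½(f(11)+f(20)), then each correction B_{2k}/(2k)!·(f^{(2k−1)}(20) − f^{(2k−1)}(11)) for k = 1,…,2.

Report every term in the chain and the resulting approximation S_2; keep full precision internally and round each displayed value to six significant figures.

Integral: ∫_11^20 x^3 dx = 36339.8.
Boundary: ½(f(11) + f(20)) = ½(1331.00 + 8000.00) = 4665.50.
So far: 41005.2.
Order-1 term: 1/12 · (1200.00 − 363.000) = 69.7500.
Running total after k=1: 41075.0.
Order-2 term: −1/720 · (6.00000 − 6.00000) = 0.00000.

S_2 ≈ 41075.0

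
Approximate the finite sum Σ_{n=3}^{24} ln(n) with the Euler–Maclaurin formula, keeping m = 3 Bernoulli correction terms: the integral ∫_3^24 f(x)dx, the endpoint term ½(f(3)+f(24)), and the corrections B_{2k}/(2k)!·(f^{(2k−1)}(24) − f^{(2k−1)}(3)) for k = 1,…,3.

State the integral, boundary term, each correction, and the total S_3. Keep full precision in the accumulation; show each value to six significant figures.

The integral term ∫_3^24 ln(x) dx = 51.9775.
½[f(3) + f(24)] = ½[1.09861 + 3.17805] = 2.13833.
Integral + boundary = 54.1158.
k=1: B_{2}/(2)! × [f^{(1)}(24) − f^{(1)}(3)] = 1/12 × (0.0416667 − 0.333333) = -0.0243056.
Partial sum through k=1: 54.0915.
k=2: B_{4}/(4)! × [f^{(3)}(24) − f^{(3)}(3)] = −1/720 × (0.000144676 − 0.0740741) = 0.000102680.
Partial sum through k=2: 54.0916.
k=3: B_{6}/(6)! × [f^{(5)}(24) − f^{(5)}(3)] = 1/30240 × (3.01408e-06 − 0.0987654) = -3.26595e-06.

S_3 ≈ 54.0916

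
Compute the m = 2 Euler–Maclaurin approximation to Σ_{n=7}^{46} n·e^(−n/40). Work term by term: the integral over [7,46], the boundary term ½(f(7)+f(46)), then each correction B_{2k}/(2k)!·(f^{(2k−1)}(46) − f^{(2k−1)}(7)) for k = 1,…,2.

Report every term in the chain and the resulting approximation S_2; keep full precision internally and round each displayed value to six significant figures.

The integral term ∫_7^46 x·e^(−x/40) dx = 488.949.
Endpoint term: (f(7) + f(46))/2 = (5.87620 + 14.5653)/2 = 10.2207.
So far: 499.169.
k=1: B_{2}/(2)! × [f^{(1)}(46) − f^{(1)}(7)] = 1/12 × (-0.0474955 − 0.692552) = -0.0616706.
Partial sum through k=1: 499.108.
k=2: B_{4}/(4)! × [f^{(3)}(46) − f^{(3)}(7)] = −1/720 × (0.000366111 − 0.00148217) = 1.55008e-06.

S_2 ≈ 499.108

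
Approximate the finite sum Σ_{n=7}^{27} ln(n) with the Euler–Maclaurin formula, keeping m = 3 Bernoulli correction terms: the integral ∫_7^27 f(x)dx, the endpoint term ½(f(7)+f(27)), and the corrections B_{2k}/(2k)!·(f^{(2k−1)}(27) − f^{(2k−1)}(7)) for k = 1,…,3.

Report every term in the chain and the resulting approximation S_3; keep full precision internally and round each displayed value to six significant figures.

The integral term ∫_7^27 ln(x) dx = 55.3662.
Boundary: ½(f(7) + f(27)) = ½(1.94591 + 3.29584) = 2.62087.
Integral + boundary = 57.9871.
Order-1 term: 1/12 · (0.0370370 − 0.142857) = -0.00881834.
Running total after k=1: 57.9783.
Order-2 term: −1/720 · (0.000101611 − 0.00583090) = 7.95735e-06.
Running total after k=2: 57.9783.
Order-3 term: 1/30240 · (1.67260e-06 − 0.00142798) = -4.71661e-08.

S_3 ≈ 57.9783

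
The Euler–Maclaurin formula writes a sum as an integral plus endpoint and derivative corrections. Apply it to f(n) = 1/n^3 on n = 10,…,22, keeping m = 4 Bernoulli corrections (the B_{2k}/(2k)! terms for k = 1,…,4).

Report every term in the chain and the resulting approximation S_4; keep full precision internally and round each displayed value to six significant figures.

S_4 ≈ 0.00453775

∫_10^22 1/x^3 dx evaluates to 0.00396694.
½[f(10) + f(22)] = ½[0.00100000 + 9.39144e-05] = 0.000546957.
Running total after boundary: 0.00451390.
Order-1 term: 1/12 · (-1.28065e-05 − (-0.000300000)) = 2.39328e-05.
Running total after k=1: 0.00453783.
Order-2 term: −1/720 · (-5.29194e-07 − (-6.00000e-05)) = -8.25983e-08.
Running total after k=2: 0.00453775.
Order-3 term: 1/30240 · (-4.59218e-08 − (-2.52000e-05)) = 8.31815e-10.
Running total after k=3: 0.00453775.
Order-4 term: −1/1209600 · (-6.83135e-09 − (-1.81440e-05)) = -1.49944e-11.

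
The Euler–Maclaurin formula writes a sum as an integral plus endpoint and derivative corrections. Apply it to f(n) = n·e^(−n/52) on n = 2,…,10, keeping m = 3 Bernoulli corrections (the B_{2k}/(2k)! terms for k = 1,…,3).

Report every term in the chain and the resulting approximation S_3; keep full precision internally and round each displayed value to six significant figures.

The integral term ∫_2^10 x·e^(−x/52) dx = 42.0798.
Boundary: ½(f(2) + f(10)) = ½(1.92454 + 8.25053) = 5.08753.
Integral + boundary = 47.1673.
k=1: B_{2}/(2)! × [f^{(1)}(10) − f^{(1)}(2)] = 1/12 × (0.666389 − 0.925258) = -0.0215725.
After k=1: 47.1457.
k=2: B_{4}/(4)! × [f^{(3)}(10) − f^{(3)}(2)] = −1/720 × (0.000856692 − 0.00105392) = 2.73926e-07.
After k=2: 47.1457.
k=3: B_{6}/(6)! × [f^{(5)}(10) − f^{(5)}(2)] = 1/30240 × (5.42507e-07 − 6.52979e-07) = -3.65319e-12.

S_3 ≈ 47.1457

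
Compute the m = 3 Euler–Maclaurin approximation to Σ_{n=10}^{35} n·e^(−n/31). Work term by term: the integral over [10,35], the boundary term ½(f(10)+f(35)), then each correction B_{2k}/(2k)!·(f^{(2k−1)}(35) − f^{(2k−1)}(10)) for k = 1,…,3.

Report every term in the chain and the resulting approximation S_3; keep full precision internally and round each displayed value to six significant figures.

S_3 ≈ 268.226

Integral: ∫_10^35 x·e^(−x/31) dx = 258.991.
Endpoint term: (f(10) + f(35))/2 = (7.24278 + 11.3171)/2 = 9.27994.
So far: 268.271.
Correction k=1: B_{2}/2! · (f^{(1)}(35) − f^{(1)}(10)) = 1/12 · (-0.0417221 − 0.490640) = -0.0443635.
Running total after k=1: 268.226.
Correction k=2: B_{4}/4! · (f^{(3)}(35) − f^{(3)}(10)) = −1/720 · (0.000629521 − 0.00201789) = 1.92829e-06.
Running total after k=2: 268.226.
Correction k=3: B_{6}/6! · (f^{(5)}(35) − f^{(5)}(10)) = 1/30240 · (1.35532e-06 − 3.66830e-06) = -7.64875e-11.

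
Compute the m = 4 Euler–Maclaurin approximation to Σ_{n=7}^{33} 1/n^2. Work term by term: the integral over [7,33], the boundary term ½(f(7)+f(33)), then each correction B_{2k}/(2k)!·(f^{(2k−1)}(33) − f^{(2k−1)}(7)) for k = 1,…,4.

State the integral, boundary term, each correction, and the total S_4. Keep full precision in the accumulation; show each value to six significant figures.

S_4 ≈ 0.123697

The integral term ∫_7^33 1/x^2 dx = 0.112554.
½[f(7) + f(33)] = ½[0.0204082 + 0.000918274] = 0.0106632.
Running total after boundary: 0.123217.
Order-1 term: 1/12 · (-5.56529e-05 − (-0.00583090)) = 0.000481271.
After k=1: 0.123699.
Order-2 term: −1/720 · (-6.13256e-07 − (-0.00142798)) = -1.98245e-06.
After k=2: 0.123697.
Order-3 term: 1/30240 · (-1.68941e-08 − (-0.000874271)) = 2.89105e-08.
After k=3: 0.123697.
Order-4 term: −1/1209600 · (-8.68750e-10 − (-0.000999167)) = -8.26030e-10.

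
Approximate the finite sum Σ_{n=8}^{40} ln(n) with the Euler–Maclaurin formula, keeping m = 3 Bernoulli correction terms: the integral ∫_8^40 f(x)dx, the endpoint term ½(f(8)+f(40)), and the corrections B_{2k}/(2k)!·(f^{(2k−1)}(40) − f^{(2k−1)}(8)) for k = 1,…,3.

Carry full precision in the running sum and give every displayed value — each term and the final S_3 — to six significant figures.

S_3 ≈ 101.795

The integral term ∫_8^40 ln(x) dx = 98.9196.
Endpoint term: (f(8) + f(40))/2 = (2.07944 + 3.68888)/2 = 2.88416.
So far: 101.804.
Order-1 term: 1/12 · (0.0250000 − 0.125000) = -0.00833333.
Partial sum through k=1: 101.795.
Order-2 term: −1/720 · (3.12500e-05 − 0.00390625) = 5.38194e-06.
Partial sum through k=2: 101.795.
Order-3 term: 1/30240 · (2.34375e-07 − 0.000732422) = -2.42125e-08.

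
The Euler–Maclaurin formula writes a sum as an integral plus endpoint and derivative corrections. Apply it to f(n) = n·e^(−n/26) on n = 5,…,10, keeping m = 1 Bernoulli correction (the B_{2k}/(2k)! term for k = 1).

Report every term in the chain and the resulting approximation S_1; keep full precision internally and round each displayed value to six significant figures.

S_1 ≈ 33.2915

Integral: ∫_5^10 x·e^(−x/26) dx = 27.8459.
Endpoint term: (f(5) + f(10))/2 = (4.12526 + 6.80712)/2 = 5.46619.
Integral + boundary = 33.3121.
Correction k=1: B_{2}/2! · (f^{(1)}(10) − f^{(1)}(5)) = 1/12 · (0.418900 − 0.666389) = -0.0206241.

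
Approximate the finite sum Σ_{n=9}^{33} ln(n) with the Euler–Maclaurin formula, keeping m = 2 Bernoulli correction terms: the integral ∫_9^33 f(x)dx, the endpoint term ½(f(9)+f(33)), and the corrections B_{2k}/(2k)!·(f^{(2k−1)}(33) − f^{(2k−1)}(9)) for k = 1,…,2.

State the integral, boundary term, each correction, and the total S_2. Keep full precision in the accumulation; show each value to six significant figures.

∫_9^33 ln(x) dx evaluates to 71.6097.
Endpoint term: (f(9) + f(33))/2 = (2.19722 + 3.49651)/2 = 2.84687.
So far: 74.4566.
k=1: B_{2}/(2)! × [f^{(1)}(33) − f^{(1)}(9)] = 1/12 × (0.0303030 − 0.111111) = -0.00673401.
Running total after k=1: 74.4499.
k=2: B_{4}/(4)! × [f^{(3)}(33) − f^{(3)}(9)] = −1/720 × (5.56529e-05 − 0.00274348) = 3.73310e-06.

S_2 ≈ 74.4499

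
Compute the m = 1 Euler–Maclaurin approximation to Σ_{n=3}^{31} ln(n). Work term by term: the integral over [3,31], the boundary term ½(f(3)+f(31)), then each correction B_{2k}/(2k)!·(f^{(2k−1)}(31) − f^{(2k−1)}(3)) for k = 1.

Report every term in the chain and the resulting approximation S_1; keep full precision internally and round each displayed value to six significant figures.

∫_3^31 ln(x) dx evaluates to 75.1578.
½[f(3) + f(31)] = ½[1.09861 + 3.43399] = 2.26630.
So far: 77.4241.
k=1: B_{2}/(2)! × [f^{(1)}(31) − f^{(1)}(3)] = 1/12 × (0.0322581 − 0.333333) = -0.0250896.

S_1 ≈ 77.3990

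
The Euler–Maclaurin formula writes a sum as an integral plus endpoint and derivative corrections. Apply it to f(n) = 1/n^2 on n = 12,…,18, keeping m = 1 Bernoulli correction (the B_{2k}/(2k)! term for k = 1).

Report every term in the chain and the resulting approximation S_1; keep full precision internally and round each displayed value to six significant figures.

∫_12^18 1/x^2 dx evaluates to 0.0277778.
½[f(12) + f(18)] = ½[0.00694444 + 0.00308642] = 0.00501543.
So far: 0.0327932.
Order-1 term: 1/12 · (-0.000342936 − (-0.00115741)) = 6.78727e-05.

S_1 ≈ 0.0328611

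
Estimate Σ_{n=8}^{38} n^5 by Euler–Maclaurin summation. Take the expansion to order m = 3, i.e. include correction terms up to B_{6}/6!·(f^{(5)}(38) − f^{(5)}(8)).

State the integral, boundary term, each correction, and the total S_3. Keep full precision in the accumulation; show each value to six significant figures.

The integral term ∫_8^38 x^5 dx = 5.01779e+08.
Endpoint term: (f(8) + f(38))/2 = (32768.0 + 7.92352e+07)/2 = 3.96340e+07.
So far: 5.41413e+08.
k=1: B_{2}/(2)! × [f^{(1)}(38) − f^{(1)}(8)] = 1/12 × (1.04257e+07 − 20480.0) = 867100.
Running total after k=1: 5.42280e+08.
k=2: B_{4}/(4)! × [f^{(3)}(38) − f^{(3)}(8)] = −1/720 × (86640.0 − 3840.00) = -115.000.
Running total after k=2: 5.42280e+08.
k=3: B_{6}/(6)! × [f^{(5)}(38) − f^{(5)}(8)] = 1/30240 × (120.000 − 120.000) = 0.00000.

S_3 ≈ 5.42280e+08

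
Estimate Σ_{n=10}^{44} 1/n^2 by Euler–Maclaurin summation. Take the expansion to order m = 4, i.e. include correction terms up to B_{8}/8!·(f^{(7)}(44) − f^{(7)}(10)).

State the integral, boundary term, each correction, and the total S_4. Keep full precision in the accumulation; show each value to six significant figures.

Integral: ∫_10^44 1/x^2 dx = 0.0772727.
Endpoint term: (f(10) + f(44))/2 = (0.0100000 + 0.000516529)/2 = 0.00525826.
So far: 0.0825310.
Correction k=1: B_{2}/2! · (f^{(1)}(44) − f^{(1)}(10)) = 1/12 · (-2.34786e-05 − (-0.00200000)) = 0.000164710.
Partial sum through k=1: 0.0826957.
Correction k=2: B_{4}/4! · (f^{(3)}(44) − f^{(3)}(10)) = −1/720 · (-1.45528e-07 − (-0.000240000)) = -3.33131e-07.
Partial sum through k=2: 0.0826954.
Correction k=3: B_{6}/6! · (f^{(5)}(44) − f^{(5)}(10)) = 1/30240 · (-2.25509e-09 − (-7.20000e-05)) = 2.38088e-09.
Partial sum through k=3: 0.0826954.
Correction k=4: B_{8}/8! · (f^{(7)}(44) − f^{(7)}(10)) = −1/1209600 · (-6.52299e-11 − (-4.03200e-05)) = -3.33333e-11.

S_4 ≈ 0.0826954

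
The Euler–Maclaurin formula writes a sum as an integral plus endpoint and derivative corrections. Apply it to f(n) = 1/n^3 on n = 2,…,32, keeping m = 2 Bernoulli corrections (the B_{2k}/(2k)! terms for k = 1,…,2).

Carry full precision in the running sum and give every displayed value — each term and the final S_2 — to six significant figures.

S_2 ≈ 0.201350

Integral: ∫_2^32 1/x^3 dx = 0.124512.
Endpoint term: (f(2) + f(32))/2 = (0.125000 + 3.05176e-05)/2 = 0.0625153.
Running total after boundary: 0.187027.
k=1: B_{2}/(2)! × [f^{(1)}(32) − f^{(1)}(2)] = 1/12 × (-2.86102e-06 − (-0.187500)) = 0.0156248.
Partial sum through k=1: 0.202652.
k=2: B_{4}/(4)! × [f^{(3)}(32) − f^{(3)}(2)] = −1/720 × (-5.58794e-08 − (-0.937500)) = -0.00130208.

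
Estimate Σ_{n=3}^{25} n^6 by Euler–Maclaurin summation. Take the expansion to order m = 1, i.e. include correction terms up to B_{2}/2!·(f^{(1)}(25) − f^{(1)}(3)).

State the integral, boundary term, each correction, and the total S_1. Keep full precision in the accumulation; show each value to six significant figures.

S_1 ≈ 9.98884e+08

∫_3^25 x^6 dx evaluates to 8.71930e+08.
½[f(3) + f(25)] = ½[729.000 + 2.44141e+08] = 1.22071e+08.
So far: 9.94001e+08.
k=1: B_{2}/(2)! × [f^{(1)}(25) − f^{(1)}(3)] = 1/12 × (5.85938e+07 − 1458.00) = 4.88269e+06.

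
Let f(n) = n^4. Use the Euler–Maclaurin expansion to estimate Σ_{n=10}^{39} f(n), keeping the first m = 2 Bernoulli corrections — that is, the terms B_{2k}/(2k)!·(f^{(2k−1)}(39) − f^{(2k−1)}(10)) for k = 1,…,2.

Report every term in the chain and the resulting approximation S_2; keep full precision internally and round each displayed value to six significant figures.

S_2 ≈ 1.92060e+07

∫_10^39 x^4 dx evaluates to 1.80248e+07.
Endpoint term: (f(10) + f(39))/2 = (10000.0 + 2.31344e+06)/2 = 1.16172e+06.
So far: 1.91866e+07.
k=1: B_{2}/(2)! × [f^{(1)}(39) − f^{(1)}(10)] = 1/12 × (237276 − 4000.00) = 19439.7.
Running total after k=1: 1.92060e+07.
k=2: B_{4}/(4)! × [f^{(3)}(39) − f^{(3)}(10)] = −1/720 × (936.000 − 240.000) = -0.966667.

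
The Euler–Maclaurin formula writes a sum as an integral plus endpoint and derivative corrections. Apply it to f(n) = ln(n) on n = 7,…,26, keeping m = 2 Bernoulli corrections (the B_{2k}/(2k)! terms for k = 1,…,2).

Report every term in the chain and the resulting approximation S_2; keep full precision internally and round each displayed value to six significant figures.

S_2 ≈ 54.6825

Integral: ∫_7^26 ln(x) dx = 52.0891.
Endpoint term: (f(7) + f(26))/2 = (1.94591 + 3.25810)/2 = 2.60200.
Integral + boundary = 54.6911.
k=1: B_{2}/(2)! × [f^{(1)}(26) − f^{(1)}(7)] = 1/12 × (0.0384615 − 0.142857) = -0.00869963.
After k=1: 54.6824.
k=2: B_{4}/(4)! × [f^{(3)}(26) − f^{(3)}(7)] = −1/720 × (0.000113792 − 0.00583090) = 7.94043e-06.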